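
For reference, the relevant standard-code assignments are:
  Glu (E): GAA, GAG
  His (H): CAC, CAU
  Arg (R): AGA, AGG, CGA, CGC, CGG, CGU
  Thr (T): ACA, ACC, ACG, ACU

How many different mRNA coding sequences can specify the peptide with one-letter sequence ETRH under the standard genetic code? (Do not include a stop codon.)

Glu: 2 codons.
Thr: 4 codons.
Arg: 6 codons.
His: 2 codons.
2 × 4 × 6 × 2 = 96.

96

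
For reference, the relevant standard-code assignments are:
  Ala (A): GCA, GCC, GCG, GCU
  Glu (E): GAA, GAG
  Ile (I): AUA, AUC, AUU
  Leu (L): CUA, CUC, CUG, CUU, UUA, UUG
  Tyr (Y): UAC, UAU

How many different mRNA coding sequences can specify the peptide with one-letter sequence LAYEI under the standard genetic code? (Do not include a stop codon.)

Leu: 6 codons.
Ala: 4 codons.
Tyr: 2 codons.
Glu: 2 codons.
Ile: 3 codons.
6 × 4 × 2 × 2 × 3 = 288.

288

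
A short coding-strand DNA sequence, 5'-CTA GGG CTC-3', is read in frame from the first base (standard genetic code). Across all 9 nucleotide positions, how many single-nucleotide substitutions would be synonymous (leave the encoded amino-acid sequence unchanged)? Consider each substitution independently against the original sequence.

10

Codon 1 (CTA, Leu): 4 synonymous substitutions.
Codon 2 (GGG, Gly): 3 synonymous substitutions.
Codon 3 (CTC, Leu): 3 synonymous substitutions.
Total: 4 + 3 + 3 = 10.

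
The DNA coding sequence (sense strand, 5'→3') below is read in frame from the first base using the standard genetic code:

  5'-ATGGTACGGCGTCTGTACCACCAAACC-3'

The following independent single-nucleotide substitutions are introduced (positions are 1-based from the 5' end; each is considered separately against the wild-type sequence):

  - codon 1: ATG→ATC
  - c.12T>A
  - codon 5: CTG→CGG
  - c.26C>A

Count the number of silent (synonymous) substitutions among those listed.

Codon 1: ATG (Met) → ATC (Ile) — missense.
Codon 4: CGT (Arg) → CGA (Arg) — synonymous.
Codon 5: CTG (Leu) → CGG (Arg) — missense.
Codon 9: ACC (Thr) → AAC (Asn) — missense.
Synonymous: 1 of 4.

1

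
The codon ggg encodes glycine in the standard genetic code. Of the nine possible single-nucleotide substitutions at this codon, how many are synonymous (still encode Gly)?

Position 1: none → 0 synonymous.
Position 2: none → 0 synonymous.
Position 3: GGU, GGC, GGA → 3 synonymous.
Total: 0 + 0 + 3 = 3.

3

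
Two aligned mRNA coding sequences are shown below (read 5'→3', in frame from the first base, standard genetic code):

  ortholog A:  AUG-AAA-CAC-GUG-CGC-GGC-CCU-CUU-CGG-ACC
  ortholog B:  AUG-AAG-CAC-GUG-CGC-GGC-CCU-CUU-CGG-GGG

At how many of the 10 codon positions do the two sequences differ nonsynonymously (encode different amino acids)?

Codon 1: AUG Met / AUG Met — identical.
Codon 2: AAA Lys / AAG Lys — synonymous.
Codon 3: CAC His / CAC His — identical.
Codon 4: GUG Val / GUG Val — identical.
Codon 5: CGC Arg / CGC Arg — identical.
Codon 6: GGC Gly / GGC Gly — identical.
Codon 7: CCU Pro / CCU Pro — identical.
Codon 8: CUU Leu / CUU Leu — identical.
Codon 9: CGG Arg / CGG Arg — identical.
Codon 10: ACC Thr / GGG Gly — nonsynonymous.
Nonsynonymous differences: 1.

1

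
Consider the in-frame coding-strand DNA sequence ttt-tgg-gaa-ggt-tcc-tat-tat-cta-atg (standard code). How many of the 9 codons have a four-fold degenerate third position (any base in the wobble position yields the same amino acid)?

Codon 1 TTT (Phe): third position 2-fold.
Codon 2 TGG (Trp): third position 1-fold.
Codon 3 GAA (Glu): third position 2-fold.
Codon 4 GGT (Gly): third position 4-fold.
Codon 5 TCC (Ser): third position 4-fold.
Codon 6 TAT (Tyr): third position 2-fold.
Codon 7 TAT (Tyr): third position 2-fold.
Codon 8 CTA (Leu): third position 4-fold.
Codon 9 ATG (Met): third position 1-fold.
Four-fold degenerate third positions: 3.

3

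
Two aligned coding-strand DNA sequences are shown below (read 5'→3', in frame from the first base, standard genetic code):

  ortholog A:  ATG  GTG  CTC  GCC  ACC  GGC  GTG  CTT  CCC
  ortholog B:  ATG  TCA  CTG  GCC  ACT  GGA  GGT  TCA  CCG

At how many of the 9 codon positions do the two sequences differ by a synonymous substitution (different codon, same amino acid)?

4

Codon 1: ATG Met / ATG Met — identical.
Codon 2: GTG Val / TCA Ser — nonsynonymous.
Codon 3: CTC Leu / CTG Leu — synonymous.
Codon 4: GCC Ala / GCC Ala — identical.
Codon 5: ACC Thr / ACT Thr — synonymous.
Codon 6: GGC Gly / GGA Gly — synonymous.
Codon 7: GTG Val / GGT Gly — nonsynonymous.
Codon 8: CTT Leu / TCA Ser — nonsynonymous.
Codon 9: CCC Pro / CCG Pro — synonymous.
Synonymous differences: 4.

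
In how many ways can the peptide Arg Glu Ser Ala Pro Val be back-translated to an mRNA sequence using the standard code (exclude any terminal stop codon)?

4608

Arg: 6 codons.
Glu: 2 codons.
Ser: 6 codons.
Ala: 4 codons.
Pro: 4 codons.
Val: 4 codons.
6 × 2 × 6 × 4 × 4 × 4 = 4608.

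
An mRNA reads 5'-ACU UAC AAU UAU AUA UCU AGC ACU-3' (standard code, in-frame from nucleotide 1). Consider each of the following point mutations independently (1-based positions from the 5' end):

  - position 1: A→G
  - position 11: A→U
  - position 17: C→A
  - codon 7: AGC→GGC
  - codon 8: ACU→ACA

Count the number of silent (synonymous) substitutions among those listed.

Codon 1: ACU (Thr) → GCU (Ala) — missense.
Codon 4: UAU (Tyr) → UUU (Phe) — missense.
Codon 6: UCU (Ser) → UAU (Tyr) — missense.
Codon 7: AGC (Ser) → GGC (Gly) — missense.
Codon 8: ACU (Thr) → ACA (Thr) — synonymous.
Synonymous: 1 of 5.

1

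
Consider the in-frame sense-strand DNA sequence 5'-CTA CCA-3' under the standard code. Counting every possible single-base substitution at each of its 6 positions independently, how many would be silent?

7

Codon 1 (CTA, Leu): 4 synonymous substitutions.
Codon 2 (CCA, Pro): 3 synonymous substitutions.
Total: 4 + 3 = 7.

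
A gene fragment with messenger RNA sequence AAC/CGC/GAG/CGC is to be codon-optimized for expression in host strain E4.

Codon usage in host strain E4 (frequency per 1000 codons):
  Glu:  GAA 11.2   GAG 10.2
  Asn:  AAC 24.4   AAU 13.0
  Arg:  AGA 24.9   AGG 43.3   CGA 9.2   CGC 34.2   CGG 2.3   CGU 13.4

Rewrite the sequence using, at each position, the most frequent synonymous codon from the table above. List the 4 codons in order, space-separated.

Codon 1 (Asn): best is AAC at 24.4.
Codon 2 (Arg): best is AGG at 43.3.
Codon 3 (Glu): best is GAA at 11.2.
Codon 4 (Arg): best is AGG at 43.3.

AAC AGG GAA AGG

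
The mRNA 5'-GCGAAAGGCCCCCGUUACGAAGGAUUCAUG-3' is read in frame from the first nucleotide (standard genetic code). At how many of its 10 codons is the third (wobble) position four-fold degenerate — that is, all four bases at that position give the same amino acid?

Codon 1 GCG (Ala): third position 4-fold.
Codon 2 AAA (Lys): third position 2-fold.
Codon 3 GGC (Gly): third position 4-fold.
Codon 4 CCC (Pro): third position 4-fold.
Codon 5 CGU (Arg): third position 4-fold.
Codon 6 UAC (Tyr): third position 2-fold.
Codon 7 GAA (Glu): third position 2-fold.
Codon 8 GGA (Gly): third position 4-fold.
Codon 9 UUC (Phe): third position 2-fold.
Codon 10 AUG (Met): third position 1-fold.
Four-fold degenerate third positions: 5.

5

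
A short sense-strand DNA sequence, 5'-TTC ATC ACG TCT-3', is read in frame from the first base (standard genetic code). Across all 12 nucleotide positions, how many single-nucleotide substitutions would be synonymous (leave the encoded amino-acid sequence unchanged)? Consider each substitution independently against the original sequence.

Codon 1 (TTC, Phe): 1 synonymous substitution.
Codon 2 (ATC, Ile): 2 synonymous substitutions.
Codon 3 (ACG, Thr): 3 synonymous substitutions.
Codon 4 (TCT, Ser): 3 synonymous substitutions.
Total: 1 + 2 + 3 + 3 = 9.

9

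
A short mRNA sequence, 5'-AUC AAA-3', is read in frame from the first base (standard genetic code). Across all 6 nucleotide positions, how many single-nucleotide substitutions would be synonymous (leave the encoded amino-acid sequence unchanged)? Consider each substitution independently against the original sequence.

Codon 1 (AUC, Ile): 2 synonymous substitutions.
Codon 2 (AAA, Lys): 1 synonymous substitution.
Total: 2 + 1 = 3.

3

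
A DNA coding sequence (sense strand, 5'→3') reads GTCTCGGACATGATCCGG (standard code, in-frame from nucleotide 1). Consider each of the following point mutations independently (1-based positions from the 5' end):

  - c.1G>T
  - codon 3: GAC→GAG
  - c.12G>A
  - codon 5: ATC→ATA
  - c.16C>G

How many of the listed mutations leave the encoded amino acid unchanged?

1

Codon 1: GTC (Val) → TTC (Phe) — missense.
Codon 3: GAC (Asp) → GAG (Glu) — missense.
Codon 4: ATG (Met) → ATA (Ile) — missense.
Codon 5: ATC (Ile) → ATA (Ile) — synonymous.
Codon 6: CGG (Arg) → GGG (Gly) — missense.
Synonymous: 1 of 5.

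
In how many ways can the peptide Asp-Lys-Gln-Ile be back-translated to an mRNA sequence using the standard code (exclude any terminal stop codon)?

24

Asp: 2 codons.
Lys: 2 codons.
Gln: 2 codons.
Ile: 3 codons.
2 × 2 × 2 × 3 = 24.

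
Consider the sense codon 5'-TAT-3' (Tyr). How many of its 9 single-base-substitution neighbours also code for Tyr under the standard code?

Position 1: none → 0 synonymous.
Position 2: none → 0 synonymous.
Position 3: TAC → 1 synonymous.
Total: 0 + 0 + 1 = 1.

1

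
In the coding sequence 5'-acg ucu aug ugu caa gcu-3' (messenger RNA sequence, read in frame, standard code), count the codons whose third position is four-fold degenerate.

Codon 1 ACG (Thr): third position 4-fold.
Codon 2 UCU (Ser): third position 4-fold.
Codon 3 AUG (Met): third position 1-fold.
Codon 4 UGU (Cys): third position 2-fold.
Codon 5 CAA (Gln): third position 2-fold.
Codon 6 GCU (Ala): third position 4-fold.
Four-fold degenerate third positions: 3.

3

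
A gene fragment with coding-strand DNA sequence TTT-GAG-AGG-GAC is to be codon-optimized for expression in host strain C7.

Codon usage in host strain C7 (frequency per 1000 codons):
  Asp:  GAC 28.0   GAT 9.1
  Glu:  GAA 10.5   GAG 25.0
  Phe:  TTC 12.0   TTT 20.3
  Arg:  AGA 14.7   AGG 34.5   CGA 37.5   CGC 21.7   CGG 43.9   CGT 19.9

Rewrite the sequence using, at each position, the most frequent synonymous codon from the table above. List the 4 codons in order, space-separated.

Codon 1 (Phe): best is TTT at 20.3.
Codon 2 (Glu): best is GAG at 25.0.
Codon 3 (Arg): best is CGG at 43.9.
Codon 4 (Asp): best is GAC at 28.0.

TTT GAG CGG GAC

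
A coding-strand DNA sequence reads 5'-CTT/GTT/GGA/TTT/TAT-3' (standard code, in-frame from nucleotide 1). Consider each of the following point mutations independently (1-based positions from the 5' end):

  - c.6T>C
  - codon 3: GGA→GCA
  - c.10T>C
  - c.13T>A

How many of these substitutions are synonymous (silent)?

Codon 2: GTT (Val) → GTC (Val) — synonymous.
Codon 3: GGA (Gly) → GCA (Ala) — missense.
Codon 4: TTT (Phe) → CTT (Leu) — missense.
Codon 5: TAT (Tyr) → AAT (Asn) — missense.
Synonymous: 1 of 4.

1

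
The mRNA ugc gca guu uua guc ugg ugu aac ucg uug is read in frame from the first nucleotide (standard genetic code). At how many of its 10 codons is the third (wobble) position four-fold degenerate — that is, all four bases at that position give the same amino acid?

4

Codon 1 UGC (Cys): third position 2-fold.
Codon 2 GCA (Ala): third position 4-fold.
Codon 3 GUU (Val): third position 4-fold.
Codon 4 UUA (Leu): third position 2-fold.
Codon 5 GUC (Val): third position 4-fold.
Codon 6 UGG (Trp): third position 1-fold.
Codon 7 UGU (Cys): third position 2-fold.
Codon 8 AAC (Asn): third position 2-fold.
Codon 9 UCG (Ser): third position 4-fold.
Codon 10 UUG (Leu): third position 2-fold.
Four-fold degenerate third positions: 4.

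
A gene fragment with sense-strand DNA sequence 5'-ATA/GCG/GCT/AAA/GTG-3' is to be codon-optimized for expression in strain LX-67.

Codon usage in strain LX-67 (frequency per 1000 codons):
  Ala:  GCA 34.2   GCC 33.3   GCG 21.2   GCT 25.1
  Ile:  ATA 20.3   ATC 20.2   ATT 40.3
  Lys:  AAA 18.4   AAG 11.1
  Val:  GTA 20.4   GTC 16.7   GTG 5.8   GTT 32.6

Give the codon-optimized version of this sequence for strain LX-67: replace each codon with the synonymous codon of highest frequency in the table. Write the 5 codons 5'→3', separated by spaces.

ATT GCA GCA AAA GTT

Codon 1 (Ile): best is ATT at 40.3.
Codon 2 (Ala): best is GCA at 34.2.
Codon 3 (Ala): best is GCA at 34.2.
Codon 4 (Lys): best is AAA at 18.4.
Codon 5 (Val): best is GTT at 32.6.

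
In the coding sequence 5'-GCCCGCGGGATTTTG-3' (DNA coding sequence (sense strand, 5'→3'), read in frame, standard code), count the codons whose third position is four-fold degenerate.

Codon 1 GCC (Ala): third position 4-fold.
Codon 2 CGC (Arg): third position 4-fold.
Codon 3 GGG (Gly): third position 4-fold.
Codon 4 ATT (Ile): third position 3-fold.
Codon 5 TTG (Leu): third position 2-fold.
Four-fold degenerate third positions: 3.

3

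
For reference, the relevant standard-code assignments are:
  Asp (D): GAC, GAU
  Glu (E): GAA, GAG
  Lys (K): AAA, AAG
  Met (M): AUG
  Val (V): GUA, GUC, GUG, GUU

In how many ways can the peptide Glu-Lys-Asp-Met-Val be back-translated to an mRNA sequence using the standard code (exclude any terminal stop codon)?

32

Glu: 2 codons.
Lys: 2 codons.
Asp: 2 codons.
Met: 1 codon.
Val: 4 codons.
2 × 2 × 2 × 1 × 4 = 32.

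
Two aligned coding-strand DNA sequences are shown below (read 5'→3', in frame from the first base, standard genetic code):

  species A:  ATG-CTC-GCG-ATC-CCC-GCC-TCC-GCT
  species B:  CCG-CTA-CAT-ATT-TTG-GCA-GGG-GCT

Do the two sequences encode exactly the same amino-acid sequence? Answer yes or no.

Codon 1: ATG Met / CCG Pro — nonsynonymous.
Codon 2: CTC Leu / CTA Leu — synonymous.
Codon 3: GCG Ala / CAT His — nonsynonymous.
Codon 4: ATC Ile / ATT Ile — synonymous.
Codon 5: CCC Pro / TTG Leu — nonsynonymous.
Codon 6: GCC Ala / GCA Ala — synonymous.
Codon 7: TCC Ser / GGG Gly — nonsynonymous.
Codon 8: GCT Ala / GCT Ala — identical.
Nonsynonymous differences: 4 → different protein.

no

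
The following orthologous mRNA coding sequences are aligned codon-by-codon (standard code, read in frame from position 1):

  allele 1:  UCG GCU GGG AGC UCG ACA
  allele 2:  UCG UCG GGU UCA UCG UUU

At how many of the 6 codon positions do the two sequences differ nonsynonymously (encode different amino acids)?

2

Codon 1: UCG Ser / UCG Ser — identical.
Codon 2: GCU Ala / UCG Ser — nonsynonymous.
Codon 3: GGG Gly / GGU Gly — synonymous.
Codon 4: AGC Ser / UCA Ser — synonymous.
Codon 5: UCG Ser / UCG Ser — identical.
Codon 6: ACA Thr / UUU Phe — nonsynonymous.
Nonsynonymous differences: 2.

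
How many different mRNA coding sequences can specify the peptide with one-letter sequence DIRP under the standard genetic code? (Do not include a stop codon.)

Asp: 2 codons.
Ile: 3 codons.
Arg: 6 codons.
Pro: 4 codons.
2 × 3 × 6 × 4 = 144.

144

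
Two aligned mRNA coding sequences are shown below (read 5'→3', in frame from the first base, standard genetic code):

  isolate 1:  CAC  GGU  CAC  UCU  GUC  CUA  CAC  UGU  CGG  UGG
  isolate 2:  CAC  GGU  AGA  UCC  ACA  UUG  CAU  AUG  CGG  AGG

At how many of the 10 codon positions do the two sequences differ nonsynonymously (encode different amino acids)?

Codon 1: CAC His / CAC His — identical.
Codon 2: GGU Gly / GGU Gly — identical.
Codon 3: CAC His / AGA Arg — nonsynonymous.
Codon 4: UCU Ser / UCC Ser — synonymous.
Codon 5: GUC Val / ACA Thr — nonsynonymous.
Codon 6: CUA Leu / UUG Leu — synonymous.
Codon 7: CAC His / CAU His — synonymous.
Codon 8: UGU Cys / AUG Met — nonsynonymous.
Codon 9: CGG Arg / CGG Arg — identical.
Codon 10: UGG Trp / AGG Arg — nonsynonymous.
Nonsynonymous differences: 4.

4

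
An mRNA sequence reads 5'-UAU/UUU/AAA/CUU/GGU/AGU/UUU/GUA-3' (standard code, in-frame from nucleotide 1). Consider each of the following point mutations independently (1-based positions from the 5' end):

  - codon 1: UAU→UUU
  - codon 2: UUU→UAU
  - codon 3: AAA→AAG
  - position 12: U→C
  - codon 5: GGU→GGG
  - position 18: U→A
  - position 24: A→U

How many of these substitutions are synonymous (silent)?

Codon 1: UAU (Tyr) → UUU (Phe) — missense.
Codon 2: UUU (Phe) → UAU (Tyr) — missense.
Codon 3: AAA (Lys) → AAG (Lys) — synonymous.
Codon 4: CUU (Leu) → CUC (Leu) — synonymous.
Codon 5: GGU (Gly) → GGG (Gly) — synonymous.
Codon 6: AGU (Ser) → AGA (Arg) — missense.
Codon 8: GUA (Val) → GUU (Val) — synonymous.
Synonymous: 4 of 7.

4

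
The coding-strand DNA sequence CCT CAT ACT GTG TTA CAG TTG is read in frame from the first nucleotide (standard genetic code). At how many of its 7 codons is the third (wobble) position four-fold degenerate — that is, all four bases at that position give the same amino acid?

Codon 1 CCT (Pro): third position 4-fold.
Codon 2 CAT (His): third position 2-fold.
Codon 3 ACT (Thr): third position 4-fold.
Codon 4 GTG (Val): third position 4-fold.
Codon 5 TTA (Leu): third position 2-fold.
Codon 6 CAG (Gln): third position 2-fold.
Codon 7 TTG (Leu): third position 2-fold.
Four-fold degenerate third positions: 3.

3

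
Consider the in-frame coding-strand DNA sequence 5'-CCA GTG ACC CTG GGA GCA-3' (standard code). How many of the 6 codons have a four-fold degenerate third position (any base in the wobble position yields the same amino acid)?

6

Codon 1 CCA (Pro): third position 4-fold.
Codon 2 GTG (Val): third position 4-fold.
Codon 3 ACC (Thr): third position 4-fold.
Codon 4 CTG (Leu): third position 4-fold.
Codon 5 GGA (Gly): third position 4-fold.
Codon 6 GCA (Ala): third position 4-fold.
Four-fold degenerate third positions: 6.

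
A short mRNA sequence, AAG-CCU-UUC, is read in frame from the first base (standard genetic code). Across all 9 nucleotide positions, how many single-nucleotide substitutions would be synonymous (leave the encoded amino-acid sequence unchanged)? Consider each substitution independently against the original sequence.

Codon 1 (AAG, Lys): 1 synonymous substitution.
Codon 2 (CCU, Pro): 3 synonymous substitutions.
Codon 3 (UUC, Phe): 1 synonymous substitution.
Total: 1 + 3 + 1 = 5.

5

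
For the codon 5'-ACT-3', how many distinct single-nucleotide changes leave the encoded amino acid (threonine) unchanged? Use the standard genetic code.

3

Position 1: none → 0 synonymous.
Position 2: none → 0 synonymous.
Position 3: ACC, ACA, ACG → 3 synonymous.
Total: 0 + 0 + 3 = 3.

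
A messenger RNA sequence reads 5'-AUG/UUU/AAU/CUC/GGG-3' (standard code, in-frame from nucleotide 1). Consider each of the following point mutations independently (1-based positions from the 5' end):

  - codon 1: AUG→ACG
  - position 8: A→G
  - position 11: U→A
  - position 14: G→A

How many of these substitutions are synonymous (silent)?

0

Codon 1: AUG (Met) → ACG (Thr) — missense.
Codon 3: AAU (Asn) → AGU (Ser) — missense.
Codon 4: CUC (Leu) → CAC (His) — missense.
Codon 5: GGG (Gly) → GAG (Glu) — missense.
Synonymous: 0 of 4.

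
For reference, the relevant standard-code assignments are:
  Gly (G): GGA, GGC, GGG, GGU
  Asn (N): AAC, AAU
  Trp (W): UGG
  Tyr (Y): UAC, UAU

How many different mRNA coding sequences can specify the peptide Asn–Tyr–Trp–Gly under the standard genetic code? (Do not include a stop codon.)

16

Asn: 2 codons.
Tyr: 2 codons.
Trp: 1 codon.
Gly: 4 codons.
2 × 2 × 1 × 4 = 16.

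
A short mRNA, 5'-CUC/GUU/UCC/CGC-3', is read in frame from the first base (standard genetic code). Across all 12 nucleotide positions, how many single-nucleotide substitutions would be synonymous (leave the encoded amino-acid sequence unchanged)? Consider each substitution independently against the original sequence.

Codon 1 (CUC, Leu): 3 synonymous substitutions.
Codon 2 (GUU, Val): 3 synonymous substitutions.
Codon 3 (UCC, Ser): 3 synonymous substitutions.
Codon 4 (CGC, Arg): 3 synonymous substitutions.
Total: 3 + 3 + 3 + 3 = 12.

12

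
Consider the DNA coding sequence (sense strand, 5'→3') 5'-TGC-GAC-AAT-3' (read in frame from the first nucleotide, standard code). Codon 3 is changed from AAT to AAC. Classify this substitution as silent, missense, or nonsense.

Position 9 falls in codon 3: AAT → Asn.
After the substitution the codon is AAC → Asn.
Both encode Asn, so the change is synonymous.

silent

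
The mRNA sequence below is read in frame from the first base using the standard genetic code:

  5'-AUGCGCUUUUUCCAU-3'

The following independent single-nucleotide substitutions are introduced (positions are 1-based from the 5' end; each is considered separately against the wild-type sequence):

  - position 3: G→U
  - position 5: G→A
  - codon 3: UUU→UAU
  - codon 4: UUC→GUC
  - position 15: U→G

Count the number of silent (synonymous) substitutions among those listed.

Codon 1: AUG (Met) → AUU (Ile) — missense.
Codon 2: CGC (Arg) → CAC (His) — missense.
Codon 3: UUU (Phe) → UAU (Tyr) — missense.
Codon 4: UUC (Phe) → GUC (Val) — missense.
Codon 5: CAU (His) → CAG (Gln) — missense.
Synonymous: 0 of 5.

0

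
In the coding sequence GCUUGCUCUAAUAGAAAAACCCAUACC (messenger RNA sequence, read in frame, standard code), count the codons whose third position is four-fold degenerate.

4

Codon 1 GCU (Ala): third position 4-fold.
Codon 2 UGC (Cys): third position 2-fold.
Codon 3 UCU (Ser): third position 4-fold.
Codon 4 AAU (Asn): third position 2-fold.
Codon 5 AGA (Arg): third position 2-fold.
Codon 6 AAA (Lys): third position 2-fold.
Codon 7 ACC (Thr): third position 4-fold.
Codon 8 CAU (His): third position 2-fold.
Codon 9 ACC (Thr): third position 4-fold.
Four-fold degenerate third positions: 4.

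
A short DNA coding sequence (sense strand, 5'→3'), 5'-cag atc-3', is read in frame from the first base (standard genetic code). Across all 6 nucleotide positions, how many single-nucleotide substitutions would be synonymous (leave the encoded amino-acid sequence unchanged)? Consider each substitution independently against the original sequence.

3

Codon 1 (CAG, Gln): 1 synonymous substitution.
Codon 2 (ATC, Ile): 2 synonymous substitutions.
Total: 1 + 2 = 3.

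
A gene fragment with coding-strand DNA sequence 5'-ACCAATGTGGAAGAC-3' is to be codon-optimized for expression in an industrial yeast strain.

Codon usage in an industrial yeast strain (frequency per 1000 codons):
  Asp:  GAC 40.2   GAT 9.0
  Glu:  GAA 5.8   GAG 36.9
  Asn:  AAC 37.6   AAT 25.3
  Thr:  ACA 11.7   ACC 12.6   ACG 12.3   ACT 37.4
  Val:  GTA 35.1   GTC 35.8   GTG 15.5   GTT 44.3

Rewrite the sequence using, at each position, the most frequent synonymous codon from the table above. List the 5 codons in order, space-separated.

Codon 1 (Thr): best is ACT at 37.4.
Codon 2 (Asn): best is AAC at 37.6.
Codon 3 (Val): best is GTT at 44.3.
Codon 4 (Glu): best is GAG at 36.9.
Codon 5 (Asp): best is GAC at 40.2.

ACT AAC GTT GAG GAC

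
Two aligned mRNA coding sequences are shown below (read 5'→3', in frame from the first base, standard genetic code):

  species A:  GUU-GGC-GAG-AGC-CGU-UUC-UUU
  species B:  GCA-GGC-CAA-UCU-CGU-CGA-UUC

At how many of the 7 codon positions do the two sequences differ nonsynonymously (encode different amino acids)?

Codon 1: GUU Val / GCA Ala — nonsynonymous.
Codon 2: GGC Gly / GGC Gly — identical.
Codon 3: GAG Glu / CAA Gln — nonsynonymous.
Codon 4: AGC Ser / UCU Ser — synonymous.
Codon 5: CGU Arg / CGU Arg — identical.
Codon 6: UUC Phe / CGA Arg — nonsynonymous.
Codon 7: UUU Phe / UUC Phe — synonymous.
Nonsynonymous differences: 3.

3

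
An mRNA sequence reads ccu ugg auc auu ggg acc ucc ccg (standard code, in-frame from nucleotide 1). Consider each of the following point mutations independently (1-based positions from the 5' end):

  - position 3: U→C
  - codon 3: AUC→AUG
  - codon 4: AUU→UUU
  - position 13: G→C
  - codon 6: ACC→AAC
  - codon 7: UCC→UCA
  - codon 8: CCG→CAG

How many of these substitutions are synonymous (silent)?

2

Codon 1: CCU (Pro) → CCC (Pro) — synonymous.
Codon 3: AUC (Ile) → AUG (Met) — missense.
Codon 4: AUU (Ile) → UUU (Phe) — missense.
Codon 5: GGG (Gly) → CGG (Arg) — missense.
Codon 6: ACC (Thr) → AAC (Asn) — missense.
Codon 7: UCC (Ser) → UCA (Ser) — synonymous.
Codon 8: CCG (Pro) → CAG (Gln) — missense.
Synonymous: 2 of 7.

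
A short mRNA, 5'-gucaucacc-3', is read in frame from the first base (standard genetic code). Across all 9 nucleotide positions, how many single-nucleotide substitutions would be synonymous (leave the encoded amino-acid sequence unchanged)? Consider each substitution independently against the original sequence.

Codon 1 (GUC, Val): 3 synonymous substitutions.
Codon 2 (AUC, Ile): 2 synonymous substitutions.
Codon 3 (ACC, Thr): 3 synonymous substitutions.
Total: 3 + 2 + 3 = 8.

8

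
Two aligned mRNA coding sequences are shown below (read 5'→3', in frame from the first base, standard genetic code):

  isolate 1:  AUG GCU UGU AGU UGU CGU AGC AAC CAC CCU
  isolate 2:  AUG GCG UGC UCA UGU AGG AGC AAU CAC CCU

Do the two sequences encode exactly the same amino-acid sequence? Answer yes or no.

yes

Codon 1: AUG Met / AUG Met — identical.
Codon 2: GCU Ala / GCG Ala — synonymous.
Codon 3: UGU Cys / UGC Cys — synonymous.
Codon 4: AGU Ser / UCA Ser — synonymous.
Codon 5: UGU Cys / UGU Cys — identical.
Codon 6: CGU Arg / AGG Arg — synonymous.
Codon 7: AGC Ser / AGC Ser — identical.
Codon 8: AAC Asn / AAU Asn — synonymous.
Codon 9: CAC His / CAC His — identical.
Codon 10: CCU Pro / CCU Pro — identical.
Nonsynonymous differences: 0 → same protein.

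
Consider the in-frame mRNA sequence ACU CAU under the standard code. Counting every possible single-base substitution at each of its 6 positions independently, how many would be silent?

4

Codon 1 (ACU, Thr): 3 synonymous substitutions.
Codon 2 (CAU, His): 1 synonymous substitution.
Total: 3 + 1 = 4.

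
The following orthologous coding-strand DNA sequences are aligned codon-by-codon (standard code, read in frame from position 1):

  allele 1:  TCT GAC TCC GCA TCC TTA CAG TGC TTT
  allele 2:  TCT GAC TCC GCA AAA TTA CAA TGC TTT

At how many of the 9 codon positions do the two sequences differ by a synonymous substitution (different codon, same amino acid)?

Codon 1: TCT Ser / TCT Ser — identical.
Codon 2: GAC Asp / GAC Asp — identical.
Codon 3: TCC Ser / TCC Ser — identical.
Codon 4: GCA Ala / GCA Ala — identical.
Codon 5: TCC Ser / AAA Lys — nonsynonymous.
Codon 6: TTA Leu / TTA Leu — identical.
Codon 7: CAG Gln / CAA Gln — synonymous.
Codon 8: TGC Cys / TGC Cys — identical.
Codon 9: TTT Phe / TTT Phe — identical.
Synonymous differences: 1.

1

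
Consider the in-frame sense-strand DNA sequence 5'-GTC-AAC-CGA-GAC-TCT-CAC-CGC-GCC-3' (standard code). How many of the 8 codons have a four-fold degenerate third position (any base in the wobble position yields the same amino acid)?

Codon 1 GTC (Val): third position 4-fold.
Codon 2 AAC (Asn): third position 2-fold.
Codon 3 CGA (Arg): third position 4-fold.
Codon 4 GAC (Asp): third position 2-fold.
Codon 5 TCT (Ser): third position 4-fold.
Codon 6 CAC (His): third position 2-fold.
Codon 7 CGC (Arg): third position 4-fold.
Codon 8 GCC (Ala): third position 4-fold.
Four-fold degenerate third positions: 5.

5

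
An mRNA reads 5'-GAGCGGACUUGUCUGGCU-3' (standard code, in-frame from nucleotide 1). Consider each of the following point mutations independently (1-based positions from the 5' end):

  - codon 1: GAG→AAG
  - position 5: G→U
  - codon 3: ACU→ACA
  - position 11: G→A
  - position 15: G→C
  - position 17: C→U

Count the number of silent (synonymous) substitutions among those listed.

Codon 1: GAG (Glu) → AAG (Lys) — missense.
Codon 2: CGG (Arg) → CUG (Leu) — missense.
Codon 3: ACU (Thr) → ACA (Thr) — synonymous.
Codon 4: UGU (Cys) → UAU (Tyr) — missense.
Codon 5: CUG (Leu) → CUC (Leu) — synonymous.
Codon 6: GCU (Ala) → GUU (Val) — missense.
Synonymous: 2 of 6.

2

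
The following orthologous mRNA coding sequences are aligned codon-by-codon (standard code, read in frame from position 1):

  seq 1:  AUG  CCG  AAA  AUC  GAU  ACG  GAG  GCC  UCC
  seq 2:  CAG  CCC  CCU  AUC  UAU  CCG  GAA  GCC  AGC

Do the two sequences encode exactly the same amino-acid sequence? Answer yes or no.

no

Codon 1: AUG Met / CAG Gln — nonsynonymous.
Codon 2: CCG Pro / CCC Pro — synonymous.
Codon 3: AAA Lys / CCU Pro — nonsynonymous.
Codon 4: AUC Ile / AUC Ile — identical.
Codon 5: GAU Asp / UAU Tyr — nonsynonymous.
Codon 6: ACG Thr / CCG Pro — nonsynonymous.
Codon 7: GAG Glu / GAA Glu — synonymous.
Codon 8: GCC Ala / GCC Ala — identical.
Codon 9: UCC Ser / AGC Ser — synonymous.
Nonsynonymous differences: 4 → different protein.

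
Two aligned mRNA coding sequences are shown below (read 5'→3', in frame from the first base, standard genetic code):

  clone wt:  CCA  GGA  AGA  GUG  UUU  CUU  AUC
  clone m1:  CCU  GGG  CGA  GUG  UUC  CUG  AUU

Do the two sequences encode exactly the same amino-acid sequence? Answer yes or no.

yes

Codon 1: CCA Pro / CCU Pro — synonymous.
Codon 2: GGA Gly / GGG Gly — synonymous.
Codon 3: AGA Arg / CGA Arg — synonymous.
Codon 4: GUG Val / GUG Val — identical.
Codon 5: UUU Phe / UUC Phe — synonymous.
Codon 6: CUU Leu / CUG Leu — synonymous.
Codon 7: AUC Ile / AUU Ile — synonymous.
Nonsynonymous differences: 0 → same protein.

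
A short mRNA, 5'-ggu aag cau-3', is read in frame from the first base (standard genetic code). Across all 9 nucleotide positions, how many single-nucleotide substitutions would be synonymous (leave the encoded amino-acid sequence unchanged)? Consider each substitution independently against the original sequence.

5

Codon 1 (GGU, Gly): 3 synonymous substitutions.
Codon 2 (AAG, Lys): 1 synonymous substitution.
Codon 3 (CAU, His): 1 synonymous substitution.
Total: 3 + 1 + 1 = 5.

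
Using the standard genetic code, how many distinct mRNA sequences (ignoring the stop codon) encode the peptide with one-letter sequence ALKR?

Ala: 4 codons.
Leu: 6 codons.
Lys: 2 codons.
Arg: 6 codons.
4 × 6 × 2 × 6 = 288.

288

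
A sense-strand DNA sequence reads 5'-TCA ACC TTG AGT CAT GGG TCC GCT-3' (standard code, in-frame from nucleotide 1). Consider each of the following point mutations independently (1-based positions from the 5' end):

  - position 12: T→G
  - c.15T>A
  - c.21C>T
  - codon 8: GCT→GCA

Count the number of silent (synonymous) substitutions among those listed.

2

Codon 4: AGT (Ser) → AGG (Arg) — missense.
Codon 5: CAT (His) → CAA (Gln) — missense.
Codon 7: TCC (Ser) → TCT (Ser) — synonymous.
Codon 8: GCT (Ala) → GCA (Ala) — synonymous.
Synonymous: 2 of 4.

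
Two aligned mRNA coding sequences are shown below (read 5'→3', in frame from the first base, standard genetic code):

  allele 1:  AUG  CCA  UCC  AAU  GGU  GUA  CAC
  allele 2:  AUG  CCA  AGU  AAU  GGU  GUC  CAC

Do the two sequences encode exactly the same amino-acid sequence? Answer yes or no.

Codon 1: AUG Met / AUG Met — identical.
Codon 2: CCA Pro / CCA Pro — identical.
Codon 3: UCC Ser / AGU Ser — synonymous.
Codon 4: AAU Asn / AAU Asn — identical.
Codon 5: GGU Gly / GGU Gly — identical.
Codon 6: GUA Val / GUC Val — synonymous.
Codon 7: CAC His / CAC His — identical.
Nonsynonymous differences: 0 → same protein.

yes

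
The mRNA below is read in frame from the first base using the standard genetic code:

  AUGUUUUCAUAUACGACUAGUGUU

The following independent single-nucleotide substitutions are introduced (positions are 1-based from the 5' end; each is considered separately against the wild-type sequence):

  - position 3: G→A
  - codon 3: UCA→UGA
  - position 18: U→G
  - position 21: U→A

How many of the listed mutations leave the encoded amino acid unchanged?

Codon 1: AUG (Met) → AUA (Ile) — missense.
Codon 3: UCA (Ser) → UGA (Stop) — nonsense.
Codon 6: ACU (Thr) → ACG (Thr) — synonymous.
Codon 7: AGU (Ser) → AGA (Arg) — missense.
Synonymous: 1 of 4.

1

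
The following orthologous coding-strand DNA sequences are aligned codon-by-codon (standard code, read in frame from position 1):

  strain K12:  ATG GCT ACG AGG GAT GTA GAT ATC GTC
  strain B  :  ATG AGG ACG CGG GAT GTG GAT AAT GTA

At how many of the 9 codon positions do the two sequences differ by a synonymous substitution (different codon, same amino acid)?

3

Codon 1: ATG Met / ATG Met — identical.
Codon 2: GCT Ala / AGG Arg — nonsynonymous.
Codon 3: ACG Thr / ACG Thr — identical.
Codon 4: AGG Arg / CGG Arg — synonymous.
Codon 5: GAT Asp / GAT Asp — identical.
Codon 6: GTA Val / GTG Val — synonymous.
Codon 7: GAT Asp / GAT Asp — identical.
Codon 8: ATC Ile / AAT Asn — nonsynonymous.
Codon 9: GTC Val / GTA Val — synonymous.
Synonymous differences: 3.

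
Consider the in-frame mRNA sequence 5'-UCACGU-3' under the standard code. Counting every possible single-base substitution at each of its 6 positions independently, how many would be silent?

6

Codon 1 (UCA, Ser): 3 synonymous substitutions.
Codon 2 (CGU, Arg): 3 synonymous substitutions.
Total: 3 + 3 = 6.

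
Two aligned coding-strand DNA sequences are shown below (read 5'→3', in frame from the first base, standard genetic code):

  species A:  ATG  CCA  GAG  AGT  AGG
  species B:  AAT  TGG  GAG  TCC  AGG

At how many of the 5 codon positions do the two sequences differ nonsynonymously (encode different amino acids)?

Codon 1: ATG Met / AAT Asn — nonsynonymous.
Codon 2: CCA Pro / TGG Trp — nonsynonymous.
Codon 3: GAG Glu / GAG Glu — identical.
Codon 4: AGT Ser / TCC Ser — synonymous.
Codon 5: AGG Arg / AGG Arg — identical.
Nonsynonymous differences: 2.

2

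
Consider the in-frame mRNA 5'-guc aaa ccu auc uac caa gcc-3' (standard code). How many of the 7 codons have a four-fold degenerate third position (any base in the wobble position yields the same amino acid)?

Codon 1 GUC (Val): third position 4-fold.
Codon 2 AAA (Lys): third position 2-fold.
Codon 3 CCU (Pro): third position 4-fold.
Codon 4 AUC (Ile): third position 3-fold.
Codon 5 UAC (Tyr): third position 2-fold.
Codon 6 CAA (Gln): third position 2-fold.
Codon 7 GCC (Ala): third position 4-fold.
Four-fold degenerate third positions: 3.

3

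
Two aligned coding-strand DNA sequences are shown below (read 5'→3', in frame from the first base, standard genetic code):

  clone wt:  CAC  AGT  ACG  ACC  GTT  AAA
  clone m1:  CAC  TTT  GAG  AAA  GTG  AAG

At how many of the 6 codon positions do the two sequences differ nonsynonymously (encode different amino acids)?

3

Codon 1: CAC His / CAC His — identical.
Codon 2: AGT Ser / TTT Phe — nonsynonymous.
Codon 3: ACG Thr / GAG Glu — nonsynonymous.
Codon 4: ACC Thr / AAA Lys — nonsynonymous.
Codon 5: GTT Val / GTG Val — synonymous.
Codon 6: AAA Lys / AAG Lys — synonymous.
Nonsynonymous differences: 3.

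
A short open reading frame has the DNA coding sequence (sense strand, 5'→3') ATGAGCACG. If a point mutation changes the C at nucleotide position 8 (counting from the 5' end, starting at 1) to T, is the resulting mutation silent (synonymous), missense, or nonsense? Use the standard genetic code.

Position 8 falls in codon 3: ACG → Thr.
After the substitution the codon is ATG → Met.
Thr ≠ Met, so this is a missense mutation.

missense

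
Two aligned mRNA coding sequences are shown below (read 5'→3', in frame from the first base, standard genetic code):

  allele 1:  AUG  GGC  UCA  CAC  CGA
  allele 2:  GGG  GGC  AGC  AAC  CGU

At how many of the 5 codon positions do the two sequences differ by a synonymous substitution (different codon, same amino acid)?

Codon 1: AUG Met / GGG Gly — nonsynonymous.
Codon 2: GGC Gly / GGC Gly — identical.
Codon 3: UCA Ser / AGC Ser — synonymous.
Codon 4: CAC His / AAC Asn — nonsynonymous.
Codon 5: CGA Arg / CGU Arg — synonymous.
Synonymous differences: 2.

2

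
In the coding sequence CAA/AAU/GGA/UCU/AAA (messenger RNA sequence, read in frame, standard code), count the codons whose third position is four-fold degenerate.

Codon 1 CAA (Gln): third position 2-fold.
Codon 2 AAU (Asn): third position 2-fold.
Codon 3 GGA (Gly): third position 4-fold.
Codon 4 UCU (Ser): third position 4-fold.
Codon 5 AAA (Lys): third position 2-fold.
Four-fold degenerate third positions: 2.

2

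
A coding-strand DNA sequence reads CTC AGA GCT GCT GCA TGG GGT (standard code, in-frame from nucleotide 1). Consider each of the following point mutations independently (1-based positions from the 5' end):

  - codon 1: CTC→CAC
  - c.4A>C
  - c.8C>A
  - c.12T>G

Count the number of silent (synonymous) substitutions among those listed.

Codon 1: CTC (Leu) → CAC (His) — missense.
Codon 2: AGA (Arg) → CGA (Arg) — synonymous.
Codon 3: GCT (Ala) → GAT (Asp) — missense.
Codon 4: GCT (Ala) → GCG (Ala) — synonymous.
Synonymous: 2 of 4.

2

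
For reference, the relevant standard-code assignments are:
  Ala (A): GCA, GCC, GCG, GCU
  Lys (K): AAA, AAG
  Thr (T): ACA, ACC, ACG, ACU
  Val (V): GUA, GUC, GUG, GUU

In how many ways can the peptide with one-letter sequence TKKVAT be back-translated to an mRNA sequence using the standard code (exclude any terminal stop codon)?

Thr: 4 codons.
Lys: 2 codons.
Lys: 2 codons.
Val: 4 codons.
Ala: 4 codons.
Thr: 4 codons.
4 × 2 × 2 × 4 × 4 × 4 = 1024.

1024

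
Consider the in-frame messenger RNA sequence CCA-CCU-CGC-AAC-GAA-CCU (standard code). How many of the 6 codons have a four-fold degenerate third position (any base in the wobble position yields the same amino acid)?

4

Codon 1 CCA (Pro): third position 4-fold.
Codon 2 CCU (Pro): third position 4-fold.
Codon 3 CGC (Arg): third position 4-fold.
Codon 4 AAC (Asn): third position 2-fold.
Codon 5 GAA (Glu): third position 2-fold.
Codon 6 CCU (Pro): third position 4-fold.
Four-fold degenerate third positions: 4.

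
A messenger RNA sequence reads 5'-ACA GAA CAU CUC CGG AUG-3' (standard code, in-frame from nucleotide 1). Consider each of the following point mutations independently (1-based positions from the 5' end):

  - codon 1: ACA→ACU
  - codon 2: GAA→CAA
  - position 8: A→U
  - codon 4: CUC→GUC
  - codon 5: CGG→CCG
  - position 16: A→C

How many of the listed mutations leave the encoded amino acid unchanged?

1

Codon 1: ACA (Thr) → ACU (Thr) — synonymous.
Codon 2: GAA (Glu) → CAA (Gln) — missense.
Codon 3: CAU (His) → CUU (Leu) — missense.
Codon 4: CUC (Leu) → GUC (Val) — missense.
Codon 5: CGG (Arg) → CCG (Pro) — missense.
Codon 6: AUG (Met) → CUG (Leu) — missense.
Synonymous: 1 of 6.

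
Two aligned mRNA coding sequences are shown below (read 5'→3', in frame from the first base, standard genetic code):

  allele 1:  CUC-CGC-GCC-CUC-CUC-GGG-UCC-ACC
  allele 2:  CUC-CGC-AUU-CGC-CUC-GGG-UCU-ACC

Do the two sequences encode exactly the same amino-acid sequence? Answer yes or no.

no

Codon 1: CUC Leu / CUC Leu — identical.
Codon 2: CGC Arg / CGC Arg — identical.
Codon 3: GCC Ala / AUU Ile — nonsynonymous.
Codon 4: CUC Leu / CGC Arg — nonsynonymous.
Codon 5: CUC Leu / CUC Leu — identical.
Codon 6: GGG Gly / GGG Gly — identical.
Codon 7: UCC Ser / UCU Ser — synonymous.
Codon 8: ACC Thr / ACC Thr — identical.
Nonsynonymous differences: 2 → different protein.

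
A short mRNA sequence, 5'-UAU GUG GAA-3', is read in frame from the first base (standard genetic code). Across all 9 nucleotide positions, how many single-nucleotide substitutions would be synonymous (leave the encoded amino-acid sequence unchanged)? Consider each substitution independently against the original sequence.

Codon 1 (UAU, Tyr): 1 synonymous substitution.
Codon 2 (GUG, Val): 3 synonymous substitutions.
Codon 3 (GAA, Glu): 1 synonymous substitution.
Total: 1 + 3 + 1 = 5.

5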